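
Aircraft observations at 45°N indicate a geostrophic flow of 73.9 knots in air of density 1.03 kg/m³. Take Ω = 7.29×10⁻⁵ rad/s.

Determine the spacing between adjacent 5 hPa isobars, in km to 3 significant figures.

124 km

Coriolis parameter at 45°N:
f = 2Ω sin φ = 2 × 7.29×10⁻⁵ × sin 45° = 1.03×10⁻⁴ s⁻¹
Wind speed in SI: 73.9 knots = 38.0 m/s
Geostrophic balance rearranged: |∂P/∂n| = f ρ V_g
|∂P/∂n| = 1.03×10⁻⁴ × 1.03 × 38.0 = 4.04×10⁻³ Pa/m
Isobar spacing: Δn = ΔP/|∂P/∂n| = 500 Pa / 4.04×10⁻³ Pa/m = 123853 m ≈ 124 km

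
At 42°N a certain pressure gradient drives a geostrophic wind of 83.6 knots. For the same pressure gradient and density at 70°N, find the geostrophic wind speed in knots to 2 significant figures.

60 knots

With the same pressure gradient and density, V_g ∝ 1/f ∝ 1/sin φ.
V₂ = V₁ · sin φ₁ / sin φ₂ = 83.6 × sin 42° / sin 70°
V₂ = 83.6 × 0.6691/0.9397 = 60 knots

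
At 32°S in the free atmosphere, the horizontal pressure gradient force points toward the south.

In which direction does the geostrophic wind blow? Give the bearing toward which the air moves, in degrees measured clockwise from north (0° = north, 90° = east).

090°

The pressure-gradient force points toward the south (bearing 180°).
Geostrophic balance: in the Southern Hemisphere the Coriolis force deflects motion to the left, so the geostrophic wind blows 90° to the left of the pressure-gradient force (low pressure on the right).
Rotating 180° by 90° counterclockwise gives 090° — the wind blows toward the east.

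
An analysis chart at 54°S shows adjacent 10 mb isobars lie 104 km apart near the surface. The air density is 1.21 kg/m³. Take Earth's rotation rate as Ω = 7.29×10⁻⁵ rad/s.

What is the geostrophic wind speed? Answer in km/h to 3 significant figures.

Coriolis parameter at 54°S:
f = 2Ω sin φ = 2 × 7.29×10⁻⁵ × sin 54° = 1.18×10⁻⁴ s⁻¹
Pressure gradient: |∂P/∂n| = 1000 Pa / 104000 m = 9.62×10⁻³ Pa/m
Geostrophic balance (pressure-gradient force = Coriolis force):
V_g = (1/(fρ)) |∂P/∂n| = 9.62×10⁻³ / (1.18×10⁻⁴ × 1.21) = 67.4 m/s
Converting: 67.4 m/s × 3.6 = 243 km/h

243 km/h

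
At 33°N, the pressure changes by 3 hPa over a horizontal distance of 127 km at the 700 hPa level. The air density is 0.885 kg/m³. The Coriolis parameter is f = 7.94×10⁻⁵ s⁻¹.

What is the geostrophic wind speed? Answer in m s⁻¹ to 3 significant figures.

Pressure gradient: |∂P/∂n| = 300 Pa / 127000 m = 2.36×10⁻³ Pa/m
Geostrophic balance (pressure-gradient force = Coriolis force):
V_g = (1/(fρ)) |∂P/∂n| = 2.36×10⁻³ / (7.94×10⁻⁵ × 0.885) = 33.6 m/s

33.6 m s⁻¹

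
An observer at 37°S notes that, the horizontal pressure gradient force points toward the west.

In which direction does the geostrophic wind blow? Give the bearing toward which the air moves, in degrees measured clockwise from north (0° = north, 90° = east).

The pressure-gradient force points toward the west (bearing 270°).
Geostrophic balance: in the Southern Hemisphere the Coriolis force deflects motion to the left, so the geostrophic wind blows 90° to the left of the pressure-gradient force (low pressure on the right).
Rotating 270° by 90° counterclockwise gives 180° — the wind blows toward the south.

180°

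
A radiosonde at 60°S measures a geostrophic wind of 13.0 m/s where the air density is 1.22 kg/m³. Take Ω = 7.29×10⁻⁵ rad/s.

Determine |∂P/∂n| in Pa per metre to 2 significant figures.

2.0×10⁻³ Pa/m

Coriolis parameter at 60°S:
f = 2Ω sin φ = 2 × 7.29×10⁻⁵ × sin 60° = 1.26×10⁻⁴ s⁻¹
Geostrophic balance rearranged: |∂P/∂n| = f ρ V_g
|∂P/∂n| = 1.26×10⁻⁴ × 1.22 × 13.0 = 2.00×10⁻³ Pa/m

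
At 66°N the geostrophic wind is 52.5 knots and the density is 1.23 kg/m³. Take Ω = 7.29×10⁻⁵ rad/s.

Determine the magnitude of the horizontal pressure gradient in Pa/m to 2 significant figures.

4.4×10⁻³ Pa/m

Coriolis parameter at 66°N:
f = 2Ω sin φ = 2 × 7.29×10⁻⁵ × sin 66° = 1.33×10⁻⁴ s⁻¹
Wind speed in SI: 52.5 knots = 27.0 m/s
Geostrophic balance rearranged: |∂P/∂n| = f ρ V_g
|∂P/∂n| = 1.33×10⁻⁴ × 1.23 × 27.0 = 4.42×10⁻³ Pa/m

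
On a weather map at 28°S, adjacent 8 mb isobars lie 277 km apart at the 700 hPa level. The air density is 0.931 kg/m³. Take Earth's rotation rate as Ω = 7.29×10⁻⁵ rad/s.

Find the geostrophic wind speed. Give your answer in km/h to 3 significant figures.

Coriolis parameter at 28°S:
f = 2Ω sin φ = 2 × 7.29×10⁻⁵ × sin 28° = 6.84×10⁻⁵ s⁻¹
Pressure gradient: |∂P/∂n| = 800 Pa / 277000 m = 2.89×10⁻³ Pa/m
Geostrophic balance (pressure-gradient force = Coriolis force):
V_g = (1/(fρ)) |∂P/∂n| = 2.89×10⁻³ / (6.84×10⁻⁵ × 0.931) = 45.3 m/s
Converting: 45.3 m/s × 3.6 = 163 km/h

163 km/h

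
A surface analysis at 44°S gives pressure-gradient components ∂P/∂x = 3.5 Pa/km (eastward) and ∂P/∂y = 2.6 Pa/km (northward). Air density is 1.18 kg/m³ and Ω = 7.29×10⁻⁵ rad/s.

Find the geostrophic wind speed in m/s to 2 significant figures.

Coriolis parameter at 44°S:
f = 2Ω sin φ = 2 × 7.29×10⁻⁵ × sin 44° = 1.01×10⁻⁴ s⁻¹
In the Southern Hemisphere f is negative: f = −1.01×10⁻⁴ s⁻¹.
Component geostrophic relations (x east, y north):
u_g = −(1/(fρ)) ∂P/∂y,  v_g = (1/(fρ)) ∂P/∂x
u_g = −(2.6×10⁻³)/(−1.01×10⁻⁴ × 1.18) = 21.8 m/s;  v_g = (3.5×10⁻³)/(−1.01×10⁻⁴ × 1.18) = −29.3 m/s
|V_g| = √(u_g² + v_g²) = 36.5 m/s

36 m/s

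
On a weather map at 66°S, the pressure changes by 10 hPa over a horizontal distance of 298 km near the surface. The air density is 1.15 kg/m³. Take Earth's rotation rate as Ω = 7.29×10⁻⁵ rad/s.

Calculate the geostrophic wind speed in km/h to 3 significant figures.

78.9 km/h

Coriolis parameter at 66°S:
f = 2Ω sin φ = 2 × 7.29×10⁻⁵ × sin 66° = 1.33×10⁻⁴ s⁻¹
Pressure gradient: |∂P/∂n| = 1000 Pa / 298000 m = 3.36×10⁻³ Pa/m
Geostrophic balance (pressure-gradient force = Coriolis force):
V_g = (1/(fρ)) |∂P/∂n| = 3.36×10⁻³ / (1.33×10⁻⁴ × 1.15) = 21.9 m/s
Converting: 21.9 m/s × 3.6 = 78.9 km/h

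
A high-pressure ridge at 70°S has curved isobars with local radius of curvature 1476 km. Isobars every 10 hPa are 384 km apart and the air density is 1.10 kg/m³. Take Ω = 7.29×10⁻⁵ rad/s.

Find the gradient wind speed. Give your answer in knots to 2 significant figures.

Coriolis parameter at 70°S:
f = 2Ω sin φ = 2 × 7.29×10⁻⁵ × sin 70° = 1.37×10⁻⁴ s⁻¹
Pressure gradient: |∂P/∂n| = 1000 Pa / 384000 m = 2.60×10⁻³ Pa/m
Geostrophic speed: V_g = |∂P/∂n|/(fρ) = 2.60×10⁻³/(1.37×10⁻⁴ × 1.10) = 17.3 m/s
Around a high, pressure-gradient force acts outward with centrifugal, so Coriolis balances both:
fV = (1/ρ)|∂P/∂n| + V²/R  →  V² − fR·V + fR·V_g = 0
With fR = 1.37×10⁻⁴ × 1476×10³ m = 202 m/s:
V = [fR − √((fR)² − 4 fR V_g)]/2 = [202 − √(202² − 4×202×17.3)]/2 = 19.1 m/s
Supergeostrophic (V > V_g = 17.3 m/s), as expected around a high.
Converting: 19.1 m/s × 1.944 = 37 knots

37 knots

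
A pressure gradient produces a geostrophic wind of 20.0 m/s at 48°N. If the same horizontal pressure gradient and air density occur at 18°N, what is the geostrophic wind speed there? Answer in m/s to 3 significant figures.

With the same pressure gradient and density, V_g ∝ 1/f ∝ 1/sin φ.
V₂ = V₁ · sin φ₁ / sin φ₂ = 20.0 × sin 48° / sin 18°
V₂ = 20.0 × 0.7431/0.3090 = 48.1 m/s

48.1 m/s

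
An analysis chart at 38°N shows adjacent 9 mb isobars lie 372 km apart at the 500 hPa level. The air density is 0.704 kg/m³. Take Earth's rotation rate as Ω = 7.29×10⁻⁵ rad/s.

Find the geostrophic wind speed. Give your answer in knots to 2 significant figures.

Coriolis parameter at 38°N:
f = 2Ω sin φ = 2 × 7.29×10⁻⁵ × sin 38° = 8.98×10⁻⁵ s⁻¹
Pressure gradient: |∂P/∂n| = 900 Pa / 372000 m = 2.42×10⁻³ Pa/m
Geostrophic balance (pressure-gradient force = Coriolis force):
V_g = (1/(fρ)) |∂P/∂n| = 2.42×10⁻³ / (8.98×10⁻⁵ × 0.704) = 38.3 m/s
Converting: 38.3 m/s × 1.944 = 74 knots

74 knots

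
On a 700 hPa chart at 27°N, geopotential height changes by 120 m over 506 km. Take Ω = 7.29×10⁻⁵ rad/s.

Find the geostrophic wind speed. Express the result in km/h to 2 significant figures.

130 km/h

Coriolis parameter at 27°N:
f = 2Ω sin φ = 2 × 7.29×10⁻⁵ × sin 27° = 6.62×10⁻⁵ s⁻¹
Height gradient: |∂Z/∂n| = 120 m / 506000 m = 2.37×10⁻⁴
On a pressure surface, geostrophic balance gives V_g = (g/f)|∂Z/∂n|:
V_g = 9.81 × 2.37×10⁻⁴ / 6.62×10⁻⁵ = 35.1 m/s
Converting: 35.1 m/s × 3.6 = 130 km/h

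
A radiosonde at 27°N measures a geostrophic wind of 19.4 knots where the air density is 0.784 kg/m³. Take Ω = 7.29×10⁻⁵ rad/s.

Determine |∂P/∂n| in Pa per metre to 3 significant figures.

Coriolis parameter at 27°N:
f = 2Ω sin φ = 2 × 7.29×10⁻⁵ × sin 27° = 6.62×10⁻⁵ s⁻¹
Wind speed in SI: 19.4 knots = 9.98 m/s
Geostrophic balance rearranged: |∂P/∂n| = f ρ V_g
|∂P/∂n| = 6.62×10⁻⁵ × 0.784 × 9.98 = 5.18×10⁻⁴ Pa/m

5.18×10⁻⁴ Pa/m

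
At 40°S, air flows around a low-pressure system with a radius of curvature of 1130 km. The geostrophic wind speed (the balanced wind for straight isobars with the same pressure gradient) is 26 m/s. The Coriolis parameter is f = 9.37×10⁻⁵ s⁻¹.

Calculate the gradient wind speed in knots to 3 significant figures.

Around a low, centrifugal force acts outward with Coriolis, so pressure-gradient force balances both:
(1/ρ)|∂P/∂n| = fV + V²/R  →  V² + fR·V − fR·V_g = 0
With fR = 9.37×10⁻⁵ × 1130×10³ m = 106 m/s:
V = [−fR + √((fR)² + 4 fR V_g)]/2 = [−106 + √(106² + 4×106×26)]/2 = 21.6 m/s
Subgeostrophic (V < V_g = 26 m/s), as expected around a low.
Converting: 21.6 m/s × 1.944 = 42.0 knots

42.0 knots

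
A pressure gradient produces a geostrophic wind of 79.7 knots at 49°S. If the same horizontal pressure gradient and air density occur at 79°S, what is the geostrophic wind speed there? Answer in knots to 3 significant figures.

With the same pressure gradient and density, V_g ∝ 1/f ∝ 1/sin φ.
V₂ = V₁ · sin φ₁ / sin φ₂ = 79.7 × sin 49° / sin 79°
V₂ = 79.7 × 0.7547/0.9816 = 61.3 knots

61.3 knots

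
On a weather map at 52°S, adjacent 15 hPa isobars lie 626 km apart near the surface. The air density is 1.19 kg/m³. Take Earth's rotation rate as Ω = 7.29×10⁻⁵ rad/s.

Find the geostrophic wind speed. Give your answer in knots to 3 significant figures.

Coriolis parameter at 52°S:
f = 2Ω sin φ = 2 × 7.29×10⁻⁵ × sin 52° = 1.15×10⁻⁴ s⁻¹
Pressure gradient: |∂P/∂n| = 1500 Pa / 626000 m = 2.40×10⁻³ Pa/m
Geostrophic balance (pressure-gradient force = Coriolis force):
V_g = (1/(fρ)) |∂P/∂n| = 2.40×10⁻³ / (1.15×10⁻⁴ × 1.19) = 17.5 m/s
Converting: 17.5 m/s × 1.944 = 34.1 knots

34.1 knots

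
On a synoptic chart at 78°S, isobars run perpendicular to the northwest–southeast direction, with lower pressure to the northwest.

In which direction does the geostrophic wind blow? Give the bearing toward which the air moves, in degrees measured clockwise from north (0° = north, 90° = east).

The pressure-gradient force points toward the northwest (bearing 315°).
Geostrophic balance: in the Southern Hemisphere the Coriolis force deflects motion to the left, so the geostrophic wind blows 90° to the left of the pressure-gradient force (low pressure on the right).
Rotating 315° by 90° counterclockwise gives 225° — the wind blows toward the southwest.

225°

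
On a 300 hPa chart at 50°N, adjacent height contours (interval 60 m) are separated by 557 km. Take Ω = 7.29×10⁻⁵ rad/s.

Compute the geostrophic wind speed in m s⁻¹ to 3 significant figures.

9.46 m s⁻¹

Coriolis parameter at 50°N:
f = 2Ω sin φ = 2 × 7.29×10⁻⁵ × sin 50° = 1.12×10⁻⁴ s⁻¹
Height gradient: |∂Z/∂n| = 60 m / 557000 m = 1.08×10⁻⁴
On a pressure surface, geostrophic balance gives V_g = (g/f)|∂Z/∂n|:
V_g = 9.81 × 1.08×10⁻⁴ / 1.12×10⁻⁴ = 9.46 m/s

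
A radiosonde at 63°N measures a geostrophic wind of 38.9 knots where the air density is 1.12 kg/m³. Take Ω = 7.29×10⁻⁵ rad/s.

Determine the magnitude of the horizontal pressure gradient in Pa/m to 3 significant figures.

2.91×10⁻³ Pa/m

Coriolis parameter at 63°N:
f = 2Ω sin φ = 2 × 7.29×10⁻⁵ × sin 63° = 1.30×10⁻⁴ s⁻¹
Wind speed in SI: 38.9 knots = 20.0 m/s
Geostrophic balance rearranged: |∂P/∂n| = f ρ V_g
|∂P/∂n| = 1.30×10⁻⁴ × 1.12 × 20.0 = 2.91×10⁻³ Pa/m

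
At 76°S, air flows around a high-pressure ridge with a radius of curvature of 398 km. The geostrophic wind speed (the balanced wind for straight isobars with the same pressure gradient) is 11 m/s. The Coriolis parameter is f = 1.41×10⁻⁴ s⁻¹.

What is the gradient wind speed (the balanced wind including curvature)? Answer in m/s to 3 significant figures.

15.0 m/s

Around a high, pressure-gradient force acts outward with centrifugal, so Coriolis balances both:
fV = (1/ρ)|∂P/∂n| + V²/R  →  V² − fR·V + fR·V_g = 0
With fR = 1.41×10⁻⁴ × 398×10³ m = 56.1 m/s:
V = [fR − √((fR)² − 4 fR V_g)]/2 = [56.1 − √(56.1² − 4×56.1×11)]/2 = 15 m/s
Supergeostrophic (V > V_g = 11 m/s), as expected around a high.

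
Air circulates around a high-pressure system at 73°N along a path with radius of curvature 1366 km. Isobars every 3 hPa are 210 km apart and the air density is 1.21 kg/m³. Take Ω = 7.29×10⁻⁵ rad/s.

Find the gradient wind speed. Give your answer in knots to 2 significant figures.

17 knots

Coriolis parameter at 73°N:
f = 2Ω sin φ = 2 × 7.29×10⁻⁵ × sin 73° = 1.39×10⁻⁴ s⁻¹
Pressure gradient: |∂P/∂n| = 300 Pa / 210000 m = 1.43×10⁻³ Pa/m
Geostrophic speed: V_g = |∂P/∂n|/(fρ) = 1.43×10⁻³/(1.39×10⁻⁴ × 1.21) = 8.47 m/s
Around a high, pressure-gradient force acts outward with centrifugal, so Coriolis balances both:
fV = (1/ρ)|∂P/∂n| + V²/R  →  V² − fR·V + fR·V_g = 0
With fR = 1.39×10⁻⁴ × 1366×10³ m = 190 m/s:
V = [fR − √((fR)² − 4 fR V_g)]/2 = [190 − √(190² − 4×190×8.47)]/2 = 8.88 m/s
Supergeostrophic (V > V_g = 8.47 m/s), as expected around a high.
Converting: 8.88 m/s × 1.944 = 17 knots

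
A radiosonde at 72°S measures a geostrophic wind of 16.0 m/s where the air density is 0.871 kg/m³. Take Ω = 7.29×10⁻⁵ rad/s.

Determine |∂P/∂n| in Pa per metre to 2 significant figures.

1.9×10⁻³ Pa/m

Coriolis parameter at 72°S:
f = 2Ω sin φ = 2 × 7.29×10⁻⁵ × sin 72° = 1.39×10⁻⁴ s⁻¹
Geostrophic balance rearranged: |∂P/∂n| = f ρ V_g
|∂P/∂n| = 1.39×10⁻⁴ × 0.871 × 16.0 = 1.93×10⁻³ Pa/m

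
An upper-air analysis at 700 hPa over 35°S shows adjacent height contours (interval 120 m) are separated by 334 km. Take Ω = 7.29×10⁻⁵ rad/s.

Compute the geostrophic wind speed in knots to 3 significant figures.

Coriolis parameter at 35°S:
f = 2Ω sin φ = 2 × 7.29×10⁻⁵ × sin 35° = 8.36×10⁻⁵ s⁻¹
Height gradient: |∂Z/∂n| = 120 m / 334000 m = 3.59×10⁻⁴
On a pressure surface, geostrophic balance gives V_g = (g/f)|∂Z/∂n|:
V_g = 9.81 × 3.59×10⁻⁴ / 8.36×10⁻⁵ = 42.1 m/s
Converting: 42.1 m/s × 1.944 = 81.9 knots

81.9 knots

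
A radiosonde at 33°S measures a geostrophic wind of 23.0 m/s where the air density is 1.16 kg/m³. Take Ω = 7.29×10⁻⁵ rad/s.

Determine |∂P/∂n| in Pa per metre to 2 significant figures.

Coriolis parameter at 33°S:
f = 2Ω sin φ = 2 × 7.29×10⁻⁵ × sin 33° = 7.94×10⁻⁵ s⁻¹
Geostrophic balance rearranged: |∂P/∂n| = f ρ V_g
|∂P/∂n| = 7.94×10⁻⁵ × 1.16 × 23.0 = 2.12×10⁻³ Pa/m

2.1×10⁻³ Pa/m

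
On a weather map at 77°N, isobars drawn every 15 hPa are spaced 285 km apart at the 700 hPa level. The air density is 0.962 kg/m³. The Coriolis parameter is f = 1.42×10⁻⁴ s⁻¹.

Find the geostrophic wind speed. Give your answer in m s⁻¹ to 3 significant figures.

38.5 m s⁻¹

Pressure gradient: |∂P/∂n| = 1500 Pa / 285000 m = 5.26×10⁻³ Pa/m
Geostrophic balance (pressure-gradient force = Coriolis force):
V_g = (1/(fρ)) |∂P/∂n| = 5.26×10⁻³ / (1.42×10⁻⁴ × 0.962) = 38.5 m/s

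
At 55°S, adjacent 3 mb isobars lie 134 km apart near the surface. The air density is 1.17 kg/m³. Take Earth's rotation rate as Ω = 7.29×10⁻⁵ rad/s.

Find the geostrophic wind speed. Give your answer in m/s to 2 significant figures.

16 m/s

Coriolis parameter at 55°S:
f = 2Ω sin φ = 2 × 7.29×10⁻⁵ × sin 55° = 1.19×10⁻⁴ s⁻¹
Pressure gradient: |∂P/∂n| = 300 Pa / 134000 m = 2.24×10⁻³ Pa/m
Geostrophic balance (pressure-gradient force = Coriolis force):
V_g = (1/(fρ)) |∂P/∂n| = 2.24×10⁻³ / (1.19×10⁻⁴ × 1.17) = 16.0 m/s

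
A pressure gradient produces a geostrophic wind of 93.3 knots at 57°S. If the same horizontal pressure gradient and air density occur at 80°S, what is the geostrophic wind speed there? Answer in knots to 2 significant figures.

With the same pressure gradient and density, V_g ∝ 1/f ∝ 1/sin φ.
V₂ = V₁ · sin φ₁ / sin φ₂ = 93.3 × sin 57° / sin 80°
V₂ = 93.3 × 0.8387/0.9848 = 79 knots

79 knots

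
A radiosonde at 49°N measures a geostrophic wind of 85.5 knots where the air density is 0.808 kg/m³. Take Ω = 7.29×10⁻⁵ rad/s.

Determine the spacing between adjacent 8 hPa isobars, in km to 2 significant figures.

Coriolis parameter at 49°N:
f = 2Ω sin φ = 2 × 7.29×10⁻⁵ × sin 49° = 1.10×10⁻⁴ s⁻¹
Wind speed in SI: 85.5 knots = 44.0 m/s
Geostrophic balance rearranged: |∂P/∂n| = f ρ V_g
|∂P/∂n| = 1.10×10⁻⁴ × 0.808 × 44.0 = 3.91×10⁻³ Pa/m
Isobar spacing: Δn = ΔP/|∂P/∂n| = 800 Pa / 3.91×10⁻³ Pa/m = 204568 m ≈ 200 km

200 km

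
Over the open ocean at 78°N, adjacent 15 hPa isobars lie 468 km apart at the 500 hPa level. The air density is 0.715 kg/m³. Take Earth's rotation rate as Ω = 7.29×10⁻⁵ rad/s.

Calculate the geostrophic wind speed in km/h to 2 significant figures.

110 km/h

Coriolis parameter at 78°N:
f = 2Ω sin φ = 2 × 7.29×10⁻⁵ × sin 78° = 1.43×10⁻⁴ s⁻¹
Pressure gradient: |∂P/∂n| = 1500 Pa / 468000 m = 3.21×10⁻³ Pa/m
Geostrophic balance (pressure-gradient force = Coriolis force):
V_g = (1/(fρ)) |∂P/∂n| = 3.21×10⁻³ / (1.43×10⁻⁴ × 0.715) = 31.4 m/s
Converting: 31.4 m/s × 3.6 = 110 km/h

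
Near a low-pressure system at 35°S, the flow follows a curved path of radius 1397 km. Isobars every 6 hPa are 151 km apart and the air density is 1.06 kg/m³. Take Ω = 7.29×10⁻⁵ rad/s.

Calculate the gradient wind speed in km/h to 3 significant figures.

125 km/h

Coriolis parameter at 35°S:
f = 2Ω sin φ = 2 × 7.29×10⁻⁵ × sin 35° = 8.36×10⁻⁵ s⁻¹
Pressure gradient: |∂P/∂n| = 600 Pa / 151000 m = 3.97×10⁻³ Pa/m
Geostrophic speed: V_g = |∂P/∂n|/(fρ) = 3.97×10⁻³/(8.36×10⁻⁵ × 1.06) = 44.8 m/s
Around a low, centrifugal force acts outward with Coriolis, so pressure-gradient force balances both:
(1/ρ)|∂P/∂n| = fV + V²/R  →  V² + fR·V − fR·V_g = 0
With fR = 8.36×10⁻⁵ × 1397×10³ m = 117 m/s:
V = [−fR + √((fR)² + 4 fR V_g)]/2 = [−117 + √(117² + 4×117×44.8)]/2 = 34.6 m/s
Subgeostrophic (V < V_g = 44.8 m/s), as expected around a low.
Converting: 34.6 m/s × 3.6 = 125 km/h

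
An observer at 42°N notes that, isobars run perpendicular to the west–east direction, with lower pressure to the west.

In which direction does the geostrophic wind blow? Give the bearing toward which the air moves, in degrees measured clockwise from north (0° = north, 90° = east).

000°

The pressure-gradient force points toward the west (bearing 270°).
Geostrophic balance: in the Northern Hemisphere the Coriolis force deflects motion to the right, so the geostrophic wind blows 90° to the right of the pressure-gradient force (low pressure on the left).
Rotating 270° by 90° clockwise gives 000° — the wind blows toward the north.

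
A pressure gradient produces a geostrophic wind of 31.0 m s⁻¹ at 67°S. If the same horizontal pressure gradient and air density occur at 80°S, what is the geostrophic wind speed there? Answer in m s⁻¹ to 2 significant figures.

29 m s⁻¹

With the same pressure gradient and density, V_g ∝ 1/f ∝ 1/sin φ.
V₂ = V₁ · sin φ₁ / sin φ₂ = 31.0 × sin 67° / sin 80°
V₂ = 31.0 × 0.9205/0.9848 = 29 m s⁻¹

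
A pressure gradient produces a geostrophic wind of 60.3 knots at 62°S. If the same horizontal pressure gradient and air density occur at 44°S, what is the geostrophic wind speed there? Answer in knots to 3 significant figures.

With the same pressure gradient and density, V_g ∝ 1/f ∝ 1/sin φ.
V₂ = V₁ · sin φ₁ / sin φ₂ = 60.3 × sin 62° / sin 44°
V₂ = 60.3 × 0.8829/0.6947 = 76.6 knots

76.6 knots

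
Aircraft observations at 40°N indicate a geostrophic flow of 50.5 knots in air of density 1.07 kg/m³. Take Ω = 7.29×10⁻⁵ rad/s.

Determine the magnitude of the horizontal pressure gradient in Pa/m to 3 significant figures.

2.61×10⁻³ Pa/m

Coriolis parameter at 40°N:
f = 2Ω sin φ = 2 × 7.29×10⁻⁵ × sin 40° = 9.37×10⁻⁵ s⁻¹
Wind speed in SI: 50.5 knots = 26.0 m/s
Geostrophic balance rearranged: |∂P/∂n| = f ρ V_g
|∂P/∂n| = 9.37×10⁻⁵ × 1.07 × 26.0 = 2.61×10⁻³ Pa/m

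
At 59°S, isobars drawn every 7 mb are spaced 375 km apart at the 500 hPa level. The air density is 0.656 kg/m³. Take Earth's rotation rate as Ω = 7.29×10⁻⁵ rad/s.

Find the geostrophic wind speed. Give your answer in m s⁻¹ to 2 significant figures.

23 m s⁻¹

Coriolis parameter at 59°S:
f = 2Ω sin φ = 2 × 7.29×10⁻⁵ × sin 59° = 1.25×10⁻⁴ s⁻¹
Pressure gradient: |∂P/∂n| = 700 Pa / 375000 m = 1.87×10⁻³ Pa/m
Geostrophic balance (pressure-gradient force = Coriolis force):
V_g = (1/(fρ)) |∂P/∂n| = 1.87×10⁻³ / (1.25×10⁻⁴ × 0.656) = 22.8 m/s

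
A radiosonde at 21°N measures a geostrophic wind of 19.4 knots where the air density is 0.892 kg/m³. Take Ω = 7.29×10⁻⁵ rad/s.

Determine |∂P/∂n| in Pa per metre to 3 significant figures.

4.65×10⁻⁴ Pa/m

Coriolis parameter at 21°N:
f = 2Ω sin φ = 2 × 7.29×10⁻⁵ × sin 21° = 5.23×10⁻⁵ s⁻¹
Wind speed in SI: 19.4 knots = 9.98 m/s
Geostrophic balance rearranged: |∂P/∂n| = f ρ V_g
|∂P/∂n| = 5.23×10⁻⁵ × 0.892 × 9.98 = 4.65×10⁻⁴ Pa/m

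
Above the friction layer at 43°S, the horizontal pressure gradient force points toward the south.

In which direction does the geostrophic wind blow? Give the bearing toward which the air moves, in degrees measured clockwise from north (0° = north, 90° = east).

The pressure-gradient force points toward the south (bearing 180°).
Geostrophic balance: in the Southern Hemisphere the Coriolis force deflects motion to the left, so the geostrophic wind blows 90° to the left of the pressure-gradient force (low pressure on the right).
Rotating 180° by 90° counterclockwise gives 090° — the wind blows toward the east.

090°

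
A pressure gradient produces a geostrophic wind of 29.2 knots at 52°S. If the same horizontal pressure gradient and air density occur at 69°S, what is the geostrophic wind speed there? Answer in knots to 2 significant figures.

With the same pressure gradient and density, V_g ∝ 1/f ∝ 1/sin φ.
V₂ = V₁ · sin φ₁ / sin φ₂ = 29.2 × sin 52° / sin 69°
V₂ = 29.2 × 0.7880/0.9336 = 25 knots

25 knots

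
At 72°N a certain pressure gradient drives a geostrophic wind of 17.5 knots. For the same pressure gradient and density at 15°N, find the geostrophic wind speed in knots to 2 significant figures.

With the same pressure gradient and density, V_g ∝ 1/f ∝ 1/sin φ.
V₂ = V₁ · sin φ₁ / sin φ₂ = 17.5 × sin 72° / sin 15°
V₂ = 17.5 × 0.9511/0.2588 = 64 knots

64 knots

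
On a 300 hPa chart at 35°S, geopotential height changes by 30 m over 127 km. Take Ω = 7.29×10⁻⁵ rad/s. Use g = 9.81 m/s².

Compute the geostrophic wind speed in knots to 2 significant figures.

54 knots

Coriolis parameter at 35°S:
f = 2Ω sin φ = 2 × 7.29×10⁻⁵ × sin 35° = 8.36×10⁻⁵ s⁻¹
Height gradient: |∂Z/∂n| = 30 m / 127000 m = 2.36×10⁻⁴
On a pressure surface, geostrophic balance gives V_g = (g/f)|∂Z/∂n|:
V_g = 9.81 × 2.36×10⁻⁴ / 8.36×10⁻⁵ = 27.7 m/s
Converting: 27.7 m/s × 1.944 = 54 knots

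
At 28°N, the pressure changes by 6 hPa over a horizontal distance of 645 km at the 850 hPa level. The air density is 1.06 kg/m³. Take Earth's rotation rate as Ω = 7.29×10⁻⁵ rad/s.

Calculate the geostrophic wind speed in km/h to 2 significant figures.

46 km/h

Coriolis parameter at 28°N:
f = 2Ω sin φ = 2 × 7.29×10⁻⁵ × sin 28° = 6.84×10⁻⁵ s⁻¹
Pressure gradient: |∂P/∂n| = 600 Pa / 645000 m = 9.30×10⁻⁴ Pa/m
Geostrophic balance (pressure-gradient force = Coriolis force):
V_g = (1/(fρ)) |∂P/∂n| = 9.30×10⁻⁴ / (6.84×10⁻⁵ × 1.06) = 12.8 m/s
Converting: 12.8 m/s × 3.6 = 46 km/h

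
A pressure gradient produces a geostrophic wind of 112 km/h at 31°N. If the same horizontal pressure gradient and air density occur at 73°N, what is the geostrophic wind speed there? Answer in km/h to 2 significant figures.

60 km/h

With the same pressure gradient and density, V_g ∝ 1/f ∝ 1/sin φ.
V₂ = V₁ · sin φ₁ / sin φ₂ = 112 × sin 31° / sin 73°
V₂ = 112 × 0.5150/0.9563 = 60 km/h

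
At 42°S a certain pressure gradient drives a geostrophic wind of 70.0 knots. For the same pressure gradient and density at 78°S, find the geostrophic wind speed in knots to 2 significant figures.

48 knots

With the same pressure gradient and density, V_g ∝ 1/f ∝ 1/sin φ.
V₂ = V₁ · sin φ₁ / sin φ₂ = 70.0 × sin 42° / sin 78°
V₂ = 70.0 × 0.6691/0.9781 = 48 knots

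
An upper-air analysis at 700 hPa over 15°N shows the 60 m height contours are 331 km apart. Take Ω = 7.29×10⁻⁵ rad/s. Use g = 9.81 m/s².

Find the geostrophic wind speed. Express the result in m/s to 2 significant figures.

Coriolis parameter at 15°N:
f = 2Ω sin φ = 2 × 7.29×10⁻⁵ × sin 15° = 3.77×10⁻⁵ s⁻¹
Height gradient: |∂Z/∂n| = 60 m / 331000 m = 1.81×10⁻⁴
On a pressure surface, geostrophic balance gives V_g = (g/f)|∂Z/∂n|:
V_g = 9.81 × 1.81×10⁻⁴ / 3.77×10⁻⁵ = 47.1 m/s

47 m/s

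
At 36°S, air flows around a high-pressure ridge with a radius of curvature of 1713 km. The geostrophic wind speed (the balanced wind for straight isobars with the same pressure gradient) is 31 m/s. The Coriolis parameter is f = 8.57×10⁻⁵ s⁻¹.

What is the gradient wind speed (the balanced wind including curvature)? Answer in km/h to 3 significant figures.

160 km/h

Around a high, pressure-gradient force acts outward with centrifugal, so Coriolis balances both:
fV = (1/ρ)|∂P/∂n| + V²/R  →  V² − fR·V + fR·V_g = 0
With fR = 8.57×10⁻⁵ × 1713×10³ m = 147 m/s:
V = [fR − √((fR)² − 4 fR V_g)]/2 = [147 − √(147² − 4×147×31)]/2 = 44.5 m/s
Supergeostrophic (V > V_g = 31 m/s), as expected around a high.
Converting: 44.5 m/s × 3.6 = 160 km/h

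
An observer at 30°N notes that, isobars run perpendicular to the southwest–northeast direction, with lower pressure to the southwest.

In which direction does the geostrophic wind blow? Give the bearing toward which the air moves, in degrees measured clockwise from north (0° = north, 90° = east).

The pressure-gradient force points toward the southwest (bearing 225°).
Geostrophic balance: in the Northern Hemisphere the Coriolis force deflects motion to the right, so the geostrophic wind blows 90° to the right of the pressure-gradient force (low pressure on the left).
Rotating 225° by 90° clockwise gives 315° — the wind blows toward the northwest.

315°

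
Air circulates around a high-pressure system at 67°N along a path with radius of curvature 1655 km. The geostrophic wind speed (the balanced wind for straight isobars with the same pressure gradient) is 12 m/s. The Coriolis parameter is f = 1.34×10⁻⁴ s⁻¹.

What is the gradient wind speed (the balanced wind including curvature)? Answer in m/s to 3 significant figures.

Around a high, pressure-gradient force acts outward with centrifugal, so Coriolis balances both:
fV = (1/ρ)|∂P/∂n| + V²/R  →  V² − fR·V + fR·V_g = 0
With fR = 1.34×10⁻⁴ × 1655×10³ m = 222 m/s:
V = [fR − √((fR)² − 4 fR V_g)]/2 = [222 − √(222² − 4×222×12)]/2 = 12.7 m/s
Supergeostrophic (V > V_g = 12 m/s), as expected around a high.

12.7 m/s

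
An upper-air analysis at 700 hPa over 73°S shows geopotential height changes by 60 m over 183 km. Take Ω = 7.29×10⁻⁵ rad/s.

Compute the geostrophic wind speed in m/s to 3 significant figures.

23.1 m/s

Coriolis parameter at 73°S:
f = 2Ω sin φ = 2 × 7.29×10⁻⁵ × sin 73° = 1.39×10⁻⁴ s⁻¹
Height gradient: |∂Z/∂n| = 60 m / 183000 m = 3.28×10⁻⁴
On a pressure surface, geostrophic balance gives V_g = (g/f)|∂Z/∂n|:
V_g = 9.81 × 3.28×10⁻⁴ / 1.39×10⁻⁴ = 23.1 m/s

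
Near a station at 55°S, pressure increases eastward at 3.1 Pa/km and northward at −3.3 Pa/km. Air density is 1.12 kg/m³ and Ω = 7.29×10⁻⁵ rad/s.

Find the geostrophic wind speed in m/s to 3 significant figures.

Coriolis parameter at 55°S:
f = 2Ω sin φ = 2 × 7.29×10⁻⁵ × sin 55° = 1.19×10⁻⁴ s⁻¹
In the Southern Hemisphere f is negative: f = −1.19×10⁻⁴ s⁻¹.
Component geostrophic relations (x east, y north):
u_g = −(1/(fρ)) ∂P/∂y,  v_g = (1/(fρ)) ∂P/∂x
u_g = −(−3.3×10⁻³)/(−1.19×10⁻⁴ × 1.12) = −24.7 m/s;  v_g = (3.1×10⁻³)/(−1.19×10⁻⁴ × 1.12) = −23.2 m/s
|V_g| = √(u_g² + v_g²) = 33.8 m/s

33.8 m/s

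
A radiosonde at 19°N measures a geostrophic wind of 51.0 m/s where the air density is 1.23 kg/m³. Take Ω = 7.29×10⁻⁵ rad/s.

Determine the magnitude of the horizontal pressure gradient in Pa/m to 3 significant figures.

Coriolis parameter at 19°N:
f = 2Ω sin φ = 2 × 7.29×10⁻⁵ × sin 19° = 4.75×10⁻⁵ s⁻¹
Geostrophic balance rearranged: |∂P/∂n| = f ρ V_g
|∂P/∂n| = 4.75×10⁻⁵ × 1.23 × 51.0 = 2.98×10⁻³ Pa/m

2.98×10⁻³ Pa/m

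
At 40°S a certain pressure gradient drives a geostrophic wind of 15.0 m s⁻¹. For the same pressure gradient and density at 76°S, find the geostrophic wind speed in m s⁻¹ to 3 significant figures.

With the same pressure gradient and density, V_g ∝ 1/f ∝ 1/sin φ.
V₂ = V₁ · sin φ₁ / sin φ₂ = 15.0 × sin 40° / sin 76°
V₂ = 15.0 × 0.6428/0.9703 = 9.94 m s⁻¹

9.94 m s⁻¹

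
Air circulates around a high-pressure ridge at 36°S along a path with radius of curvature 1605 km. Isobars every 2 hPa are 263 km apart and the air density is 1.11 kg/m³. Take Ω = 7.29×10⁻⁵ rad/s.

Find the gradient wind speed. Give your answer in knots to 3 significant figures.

16.6 knots

Coriolis parameter at 36°S:
f = 2Ω sin φ = 2 × 7.29×10⁻⁵ × sin 36° = 8.57×10⁻⁵ s⁻¹
Pressure gradient: |∂P/∂n| = 200 Pa / 263000 m = 7.60×10⁻⁴ Pa/m
Geostrophic speed: V_g = |∂P/∂n|/(fρ) = 7.60×10⁻⁴/(8.57×10⁻⁵ × 1.11) = 7.99 m/s
Around a high, pressure-gradient force acts outward with centrifugal, so Coriolis balances both:
fV = (1/ρ)|∂P/∂n| + V²/R  →  V² − fR·V + fR·V_g = 0
With fR = 8.57×10⁻⁵ × 1605×10³ m = 138 m/s:
V = [fR − √((fR)² − 4 fR V_g)]/2 = [138 − √(138² − 4×138×7.99)]/2 = 8.52 m/s
Supergeostrophic (V > V_g = 7.99 m/s), as expected around a high.
Converting: 8.52 m/s × 1.944 = 16.6 knots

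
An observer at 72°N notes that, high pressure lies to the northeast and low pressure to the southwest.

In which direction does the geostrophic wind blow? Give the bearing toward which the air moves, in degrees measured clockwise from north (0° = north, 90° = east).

315°

The pressure-gradient force points toward the southwest (bearing 225°).
Geostrophic balance: in the Northern Hemisphere the Coriolis force deflects motion to the right, so the geostrophic wind blows 90° to the right of the pressure-gradient force (low pressure on the left).
Rotating 225° by 90° clockwise gives 315° — the wind blows toward the northwest.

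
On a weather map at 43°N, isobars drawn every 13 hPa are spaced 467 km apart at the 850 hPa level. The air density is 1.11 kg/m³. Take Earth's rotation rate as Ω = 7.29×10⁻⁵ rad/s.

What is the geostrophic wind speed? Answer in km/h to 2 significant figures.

91 km/h

Coriolis parameter at 43°N:
f = 2Ω sin φ = 2 × 7.29×10⁻⁵ × sin 43° = 9.94×10⁻⁵ s⁻¹
Pressure gradient: |∂P/∂n| = 1300 Pa / 467000 m = 2.78×10⁻³ Pa/m
Geostrophic balance (pressure-gradient force = Coriolis force):
V_g = (1/(fρ)) |∂P/∂n| = 2.78×10⁻³ / (9.94×10⁻⁵ × 1.11) = 25.2 m/s
Converting: 25.2 m/s × 3.6 = 91 km/h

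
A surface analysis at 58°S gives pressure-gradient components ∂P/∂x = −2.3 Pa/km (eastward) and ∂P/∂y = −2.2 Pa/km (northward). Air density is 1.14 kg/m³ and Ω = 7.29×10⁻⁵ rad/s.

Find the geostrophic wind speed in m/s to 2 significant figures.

23 m/s

Coriolis parameter at 58°S:
f = 2Ω sin φ = 2 × 7.29×10⁻⁵ × sin 58° = 1.24×10⁻⁴ s⁻¹
In the Southern Hemisphere f is negative: f = −1.24×10⁻⁴ s⁻¹.
Component geostrophic relations (x east, y north):
u_g = −(1/(fρ)) ∂P/∂y,  v_g = (1/(fρ)) ∂P/∂x
u_g = −(−2.2×10⁻³)/(−1.24×10⁻⁴ × 1.14) = −15.6 m/s;  v_g = (−2.3×10⁻³)/(−1.24×10⁻⁴ × 1.14) = 16.3 m/s
|V_g| = √(u_g² + v_g²) = 22.6 m/s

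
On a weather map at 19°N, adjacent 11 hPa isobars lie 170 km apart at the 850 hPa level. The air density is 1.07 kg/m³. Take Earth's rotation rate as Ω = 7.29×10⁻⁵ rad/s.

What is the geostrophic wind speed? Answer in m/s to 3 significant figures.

127 m/s

Coriolis parameter at 19°N:
f = 2Ω sin φ = 2 × 7.29×10⁻⁵ × sin 19° = 4.75×10⁻⁵ s⁻¹
Pressure gradient: |∂P/∂n| = 1100 Pa / 170000 m = 6.47×10⁻³ Pa/m
Geostrophic balance (pressure-gradient force = Coriolis force):
V_g = (1/(fρ)) |∂P/∂n| = 6.47×10⁻³ / (4.75×10⁻⁵ × 1.07) = 127 m/s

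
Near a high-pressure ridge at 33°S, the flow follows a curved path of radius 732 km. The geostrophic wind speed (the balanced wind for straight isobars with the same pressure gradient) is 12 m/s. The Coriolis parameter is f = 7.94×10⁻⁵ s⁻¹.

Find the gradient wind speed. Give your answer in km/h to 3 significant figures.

Around a high, pressure-gradient force acts outward with centrifugal, so Coriolis balances both:
fV = (1/ρ)|∂P/∂n| + V²/R  →  V² − fR·V + fR·V_g = 0
With fR = 7.94×10⁻⁵ × 732×10³ m = 58.1 m/s:
V = [fR − √((fR)² − 4 fR V_g)]/2 = [58.1 − √(58.1² − 4×58.1×12)]/2 = 16.9 m/s
Supergeostrophic (V > V_g = 12 m/s), as expected around a high.
Converting: 16.9 m/s × 3.6 = 61.0 km/h

61.0 km/h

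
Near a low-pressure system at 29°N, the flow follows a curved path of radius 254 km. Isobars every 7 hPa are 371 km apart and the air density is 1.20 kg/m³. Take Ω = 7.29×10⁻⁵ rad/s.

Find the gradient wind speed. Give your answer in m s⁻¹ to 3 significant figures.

Coriolis parameter at 29°N:
f = 2Ω sin φ = 2 × 7.29×10⁻⁵ × sin 29° = 7.07×10⁻⁵ s⁻¹
Pressure gradient: |∂P/∂n| = 700 Pa / 371000 m = 1.89×10⁻³ Pa/m
Geostrophic speed: V_g = |∂P/∂n|/(fρ) = 1.89×10⁻³/(7.07×10⁻⁵ × 1.20) = 22.2 m/s
Around a low, centrifugal force acts outward with Coriolis, so pressure-gradient force balances both:
(1/ρ)|∂P/∂n| = fV + V²/R  →  V² + fR·V − fR·V_g = 0
With fR = 7.07×10⁻⁵ × 254×10³ m = 18.0 m/s:
V = [−fR + √((fR)² + 4 fR V_g)]/2 = [−18.0 + √(18.0² + 4×18.0×22.2)]/2 = 12.9 m/s
Subgeostrophic (V < V_g = 22.2 m/s), as expected around a low.

12.9 m s⁻¹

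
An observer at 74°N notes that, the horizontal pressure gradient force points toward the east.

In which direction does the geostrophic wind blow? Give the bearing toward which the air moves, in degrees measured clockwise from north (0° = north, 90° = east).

The pressure-gradient force points toward the east (bearing 090°).
Geostrophic balance: in the Northern Hemisphere the Coriolis force deflects motion to the right, so the geostrophic wind blows 90° to the right of the pressure-gradient force (low pressure on the left).
Rotating 090° by 90° clockwise gives 180° — the wind blows toward the south.

180°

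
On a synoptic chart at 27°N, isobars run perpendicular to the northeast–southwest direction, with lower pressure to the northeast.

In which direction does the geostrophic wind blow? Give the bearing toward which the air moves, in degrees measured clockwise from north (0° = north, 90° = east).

135°

The pressure-gradient force points toward the northeast (bearing 045°).
Geostrophic balance: in the Northern Hemisphere the Coriolis force deflects motion to the right, so the geostrophic wind blows 90° to the right of the pressure-gradient force (low pressure on the left).
Rotating 045° by 90° clockwise gives 135° — the wind blows toward the southeast.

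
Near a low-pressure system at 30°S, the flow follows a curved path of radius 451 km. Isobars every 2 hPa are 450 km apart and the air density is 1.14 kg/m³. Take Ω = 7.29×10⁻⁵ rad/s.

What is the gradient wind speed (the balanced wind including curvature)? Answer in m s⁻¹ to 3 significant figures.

Coriolis parameter at 30°S:
f = 2Ω sin φ = 2 × 7.29×10⁻⁵ × sin 30° = 7.29×10⁻⁵ s⁻¹
Pressure gradient: |∂P/∂n| = 200 Pa / 450000 m = 4.44×10⁻⁴ Pa/m
Geostrophic speed: V_g = |∂P/∂n|/(fρ) = 4.44×10⁻⁴/(7.29×10⁻⁵ × 1.14) = 5.35 m/s
Around a low, centrifugal force acts outward with Coriolis, so pressure-gradient force balances both:
(1/ρ)|∂P/∂n| = fV + V²/R  →  V² + fR·V − fR·V_g = 0
With fR = 7.29×10⁻⁵ × 451×10³ m = 32.9 m/s:
V = [−fR + √((fR)² + 4 fR V_g)]/2 = [−32.9 + √(32.9² + 4×32.9×5.35)]/2 = 4.68 m/s
Subgeostrophic (V < V_g = 5.35 m/s), as expected around a low.

4.68 m s⁻¹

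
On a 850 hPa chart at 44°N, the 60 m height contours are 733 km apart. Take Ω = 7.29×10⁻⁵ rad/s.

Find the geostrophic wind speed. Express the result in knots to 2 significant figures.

15 knots

Coriolis parameter at 44°N:
f = 2Ω sin φ = 2 × 7.29×10⁻⁵ × sin 44° = 1.01×10⁻⁴ s⁻¹
Height gradient: |∂Z/∂n| = 60 m / 733000 m = 8.19×10⁻⁵
On a pressure surface, geostrophic balance gives V_g = (g/f)|∂Z/∂n|:
V_g = 9.81 × 8.19×10⁻⁵ / 1.01×10⁻⁴ = 7.93 m/s
Converting: 7.93 m/s × 1.944 = 15 knots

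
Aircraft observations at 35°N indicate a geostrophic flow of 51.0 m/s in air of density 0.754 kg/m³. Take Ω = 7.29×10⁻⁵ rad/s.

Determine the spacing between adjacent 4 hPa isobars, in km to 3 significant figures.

Coriolis parameter at 35°N:
f = 2Ω sin φ = 2 × 7.29×10⁻⁵ × sin 35° = 8.36×10⁻⁵ s⁻¹
Geostrophic balance rearranged: |∂P/∂n| = f ρ V_g
|∂P/∂n| = 8.36×10⁻⁵ × 0.754 × 51.0 = 3.22×10⁻³ Pa/m
Isobar spacing: Δn = ΔP/|∂P/∂n| = 400 Pa / 3.22×10⁻³ Pa/m = 124385 m ≈ 124 km

124 km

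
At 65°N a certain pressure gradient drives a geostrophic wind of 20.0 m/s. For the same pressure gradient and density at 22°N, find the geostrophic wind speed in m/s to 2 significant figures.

48 m/s

With the same pressure gradient and density, V_g ∝ 1/f ∝ 1/sin φ.
V₂ = V₁ · sin φ₁ / sin φ₂ = 20.0 × sin 65° / sin 22°
V₂ = 20.0 × 0.9063/0.3746 = 48 m/s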